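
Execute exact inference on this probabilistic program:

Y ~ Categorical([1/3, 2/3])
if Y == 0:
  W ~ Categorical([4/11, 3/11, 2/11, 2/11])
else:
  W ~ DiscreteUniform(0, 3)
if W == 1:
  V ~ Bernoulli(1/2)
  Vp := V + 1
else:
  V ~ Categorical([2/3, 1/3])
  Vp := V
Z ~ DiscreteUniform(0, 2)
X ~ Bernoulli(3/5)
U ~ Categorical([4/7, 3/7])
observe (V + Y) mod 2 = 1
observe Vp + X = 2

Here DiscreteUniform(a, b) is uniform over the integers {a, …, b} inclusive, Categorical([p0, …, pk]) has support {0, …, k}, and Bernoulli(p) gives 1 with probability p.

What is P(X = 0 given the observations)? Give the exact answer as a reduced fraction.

P(X = 0 | obs) = 12/77

Enumerate traces; 30 have nonzero weight after conditioning:
  (Y=0, W=0, V=1, Z=0, X=1, U=0) weight 16/3465
  (Y=0, W=0, V=1, Z=0, X=1, U=1) weight 4/1155
  (Y=0, W=0, V=1, Z=1, X=1, U=0) weight 16/3465
  (Y=0, W=0, V=1, Z=1, X=1, U=1) weight 4/1155
  (Y=0, W=0, V=1, Z=2, X=1, U=0) weight 16/3465
  (Y=0, W=0, V=1, Z=2, X=1, U=1) weight 4/1155
  (Y=0, W=1, V=1, Z=0, X=0, U=0) weight 4/1155
  (Y=0, W=1, V=1, Z=0, X=0, U=1) weight 1/385
  … 22 more
Group by X:
  weight(X=0) = 1/55
  weight(X=1) = 13/132
Total weight = 1/55 + 13/132 = 7/60
P(X=0 | obs) = 1/55 / 7/60 = 12/77
P(X=1 | obs) = 13/132 / 7/60 = 65/77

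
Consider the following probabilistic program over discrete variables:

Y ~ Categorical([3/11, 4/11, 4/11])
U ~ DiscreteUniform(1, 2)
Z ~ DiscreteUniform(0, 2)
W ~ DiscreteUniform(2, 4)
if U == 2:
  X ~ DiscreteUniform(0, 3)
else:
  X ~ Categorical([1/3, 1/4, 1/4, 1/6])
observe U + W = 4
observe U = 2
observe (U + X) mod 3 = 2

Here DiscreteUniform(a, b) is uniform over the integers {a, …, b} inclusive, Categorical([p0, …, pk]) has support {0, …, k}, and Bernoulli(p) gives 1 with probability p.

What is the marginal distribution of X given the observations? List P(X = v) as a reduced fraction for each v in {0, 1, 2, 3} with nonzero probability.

P(X=0) = 1/2, P(X=3) = 1/2

Enumerate traces; 18 have nonzero weight after conditioning:
  (Y=0, U=2, Z=0, W=2, X=0) weight 1/264
  (Y=0, U=2, Z=0, W=2, X=3) weight 1/264
  (Y=0, U=2, Z=1, W=2, X=0) weight 1/264
  (Y=0, U=2, Z=1, W=2, X=3) weight 1/264
  (Y=0, U=2, Z=2, W=2, X=0) weight 1/264
  (Y=0, U=2, Z=2, W=2, X=3) weight 1/264
  (Y=1, U=2, Z=0, W=2, X=0) weight 1/198
  (Y=1, U=2, Z=0, W=2, X=3) weight 1/198
  … 10 more
Group by X:
  weight(X=0) = 1/24
  weight(X=3) = 1/24
Total weight = 1/24 + 1/24 = 1/12
P(X=0 | obs) = 1/24 / 1/12 = 1/2
P(X=3 | obs) = 1/24 / 1/12 = 1/2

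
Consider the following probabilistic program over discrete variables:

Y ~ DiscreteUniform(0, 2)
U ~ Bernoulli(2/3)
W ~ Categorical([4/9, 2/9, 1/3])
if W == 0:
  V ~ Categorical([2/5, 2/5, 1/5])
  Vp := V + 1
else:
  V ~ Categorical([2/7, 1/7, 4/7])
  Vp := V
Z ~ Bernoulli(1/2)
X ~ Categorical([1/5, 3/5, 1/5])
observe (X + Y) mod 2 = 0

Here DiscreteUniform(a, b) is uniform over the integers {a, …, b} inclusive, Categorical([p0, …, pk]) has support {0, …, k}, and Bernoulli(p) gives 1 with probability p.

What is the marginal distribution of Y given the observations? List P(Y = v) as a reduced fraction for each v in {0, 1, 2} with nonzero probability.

P(Y=0) = 2/7, P(Y=1) = 3/7, P(Y=2) = 2/7

Enumerate traces; 180 have nonzero weight after conditioning:
  (Y=0, U=0, W=0, V=0, Z=0, X=0) weight 4/2025
  (Y=0, U=0, W=0, V=0, Z=0, X=2) weight 4/2025
  (Y=0, U=0, W=0, V=0, Z=1, X=0) weight 4/2025
  (Y=0, U=0, W=0, V=0, Z=1, X=2) weight 4/2025
  (Y=0, U=0, W=0, V=1, Z=0, X=0) weight 4/2025
  (Y=0, U=0, W=0, V=1, Z=0, X=2) weight 4/2025
  (Y=0, U=0, W=0, V=1, Z=1, X=0) weight 4/2025
  (Y=0, U=0, W=0, V=1, Z=1, X=2) weight 4/2025
  (Y=1, U=0, W=0, V=0, Z=0, X=1) weight 4/675
  (Y=2, U=0, W=0, V=0, Z=0, X=0) weight 4/2025
  … 170 more
Group by Y:
  weight(Y=0) = 2/15
  weight(Y=1) = 1/5
  weight(Y=2) = 2/15
Total weight = 2/15 + 1/5 + 2/15 = 7/15
P(Y=0 | obs) = 2/15 / 7/15 = 2/7
P(Y=1 | obs) = 1/5 / 7/15 = 3/7
P(Y=2 | obs) = 2/15 / 7/15 = 2/7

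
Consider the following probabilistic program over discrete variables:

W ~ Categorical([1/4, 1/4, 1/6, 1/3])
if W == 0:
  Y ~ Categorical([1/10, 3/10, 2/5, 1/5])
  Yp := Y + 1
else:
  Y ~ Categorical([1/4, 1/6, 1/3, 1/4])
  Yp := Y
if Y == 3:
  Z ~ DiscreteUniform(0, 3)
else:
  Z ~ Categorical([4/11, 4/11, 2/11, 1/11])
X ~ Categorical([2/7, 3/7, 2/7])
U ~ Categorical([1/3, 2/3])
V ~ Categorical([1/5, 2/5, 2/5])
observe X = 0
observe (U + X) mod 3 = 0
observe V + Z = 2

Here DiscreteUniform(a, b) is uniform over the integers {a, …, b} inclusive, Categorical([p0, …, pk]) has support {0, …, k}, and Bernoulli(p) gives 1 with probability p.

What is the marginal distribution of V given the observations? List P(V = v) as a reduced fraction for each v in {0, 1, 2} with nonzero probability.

P(V=0) = 697/5437, P(V=1) = 2370/5437, P(V=2) = 2370/5437

Enumerate traces; 48 have nonzero weight after conditioning:
  (W=0, Y=0, Z=0, X=0, U=0, V=2) weight 2/5775
  (W=0, Y=0, Z=1, X=0, U=0, V=1) weight 2/5775
  (W=0, Y=0, Z=2, X=0, U=0, V=0) weight 1/11550
  (W=0, Y=1, Z=0, X=0, U=0, V=2) weight 2/1925
  (W=0, Y=1, Z=1, X=0, U=0, V=1) weight 2/1925
  (W=0, Y=1, Z=2, X=0, U=0, V=0) weight 1/3850
  (W=0, Y=2, Z=0, X=0, U=0, V=2) weight 8/5775
  (W=0, Y=2, Z=1, X=0, U=0, V=1) weight 8/5775
  … 40 more
Group by V:
  weight(V=0) = 697/184800
  weight(V=1) = 79/6160
  weight(V=2) = 79/6160
Total weight = 697/184800 + 79/6160 + 79/6160 = 5437/184800
P(V=0 | obs) = 697/184800 / 5437/184800 = 697/5437
P(V=1 | obs) = 79/6160 / 5437/184800 = 2370/5437
P(V=2 | obs) = 79/6160 / 5437/184800 = 2370/5437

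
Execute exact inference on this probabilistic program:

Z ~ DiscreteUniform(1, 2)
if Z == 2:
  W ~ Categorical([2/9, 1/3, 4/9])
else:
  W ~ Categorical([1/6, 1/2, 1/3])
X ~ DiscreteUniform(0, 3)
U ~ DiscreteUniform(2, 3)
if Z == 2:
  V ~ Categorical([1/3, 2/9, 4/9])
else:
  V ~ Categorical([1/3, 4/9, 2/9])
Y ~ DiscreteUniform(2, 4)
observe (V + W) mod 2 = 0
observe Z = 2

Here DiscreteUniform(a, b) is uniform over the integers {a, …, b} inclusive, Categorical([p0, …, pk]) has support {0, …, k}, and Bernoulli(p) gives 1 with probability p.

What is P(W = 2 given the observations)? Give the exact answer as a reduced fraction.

P(W = 2 | obs) = 7/12

Enumerate traces; 120 have nonzero weight after conditioning:
  (Z=2, W=0, X=0, U=2, V=0, Y=2) weight 1/648
  (Z=2, W=0, X=0, U=2, V=0, Y=3) weight 1/648
  (Z=2, W=0, X=0, U=2, V=0, Y=4) weight 1/648
  (Z=2, W=0, X=0, U=2, V=2, Y=2) weight 1/486
  (Z=2, W=0, X=0, U=2, V=2, Y=3) weight 1/486
  (Z=2, W=0, X=0, U=2, V=2, Y=4) weight 1/486
  (Z=2, W=0, X=0, U=3, V=0, Y=2) weight 1/648
  (Z=2, W=0, X=0, U=3, V=0, Y=3) weight 1/648
  (Z=2, W=1, X=0, U=2, V=1, Y=2) weight 1/648
  (Z=2, W=2, X=0, U=2, V=0, Y=2) weight 1/324
  … 110 more
Group by W:
  weight(W=0) = 7/81
  weight(W=1) = 1/27
  weight(W=2) = 14/81
Total weight = 7/81 + 1/27 + 14/81 = 8/27
P(W=0 | obs) = 7/81 / 8/27 = 7/24
P(W=1 | obs) = 1/27 / 8/27 = 1/8
P(W=2 | obs) = 14/81 / 8/27 = 7/12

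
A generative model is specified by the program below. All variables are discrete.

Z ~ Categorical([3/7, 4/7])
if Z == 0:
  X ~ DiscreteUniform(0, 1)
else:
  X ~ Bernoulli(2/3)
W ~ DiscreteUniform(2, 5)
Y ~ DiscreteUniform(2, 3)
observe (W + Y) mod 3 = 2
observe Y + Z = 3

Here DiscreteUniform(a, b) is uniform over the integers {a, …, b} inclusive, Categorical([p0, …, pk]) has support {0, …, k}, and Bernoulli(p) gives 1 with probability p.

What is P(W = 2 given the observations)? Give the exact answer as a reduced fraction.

Enumerate traces; 6 have nonzero weight after conditioning:
  (Z=0, X=0, W=2, Y=3) weight 3/112
  (Z=0, X=0, W=5, Y=3) weight 3/112
  (Z=0, X=1, W=2, Y=3) weight 3/112
  (Z=0, X=1, W=5, Y=3) weight 3/112
  (Z=1, X=0, W=3, Y=2) weight 1/42
  (Z=1, X=1, W=3, Y=2) weight 1/21
Group by W:
  weight(W=2) = 3/56
  weight(W=3) = 1/14
  weight(W=5) = 3/56
Total weight = 3/56 + 1/14 + 3/56 = 5/28
P(W=2 | obs) = 3/56 / 5/28 = 3/10
P(W=3 | obs) = 1/14 / 5/28 = 2/5
P(W=5 | obs) = 3/56 / 5/28 = 3/10

P(W = 2 | obs) = 3/10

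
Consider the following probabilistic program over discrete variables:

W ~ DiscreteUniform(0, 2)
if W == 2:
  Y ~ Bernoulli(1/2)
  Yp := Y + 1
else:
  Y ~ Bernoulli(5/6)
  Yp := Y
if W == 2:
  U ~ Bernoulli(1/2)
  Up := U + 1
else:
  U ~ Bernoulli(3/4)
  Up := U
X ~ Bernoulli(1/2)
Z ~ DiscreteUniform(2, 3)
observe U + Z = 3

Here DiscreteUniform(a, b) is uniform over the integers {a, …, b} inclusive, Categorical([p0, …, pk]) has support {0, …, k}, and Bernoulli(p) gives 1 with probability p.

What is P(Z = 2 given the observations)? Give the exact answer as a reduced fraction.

Enumerate traces; 24 have nonzero weight after conditioning:
  (W=0, Y=0, U=0, X=0, Z=3) weight 1/288
  (W=0, Y=0, U=0, X=1, Z=3) weight 1/288
  (W=0, Y=0, U=1, X=0, Z=2) weight 1/96
  (W=0, Y=0, U=1, X=1, Z=2) weight 1/96
  (W=0, Y=1, U=0, X=0, Z=3) weight 5/288
  (W=0, Y=1, U=0, X=1, Z=3) weight 5/288
  (W=0, Y=1, U=1, X=0, Z=2) weight 5/96
  (W=0, Y=1, U=1, X=1, Z=2) weight 5/96
  … 16 more
Group by Z:
  weight(Z=2) = 1/3
  weight(Z=3) = 1/6
Total weight = 1/3 + 1/6 = 1/2
P(Z=2 | obs) = 1/3 / 1/2 = 2/3
P(Z=3 | obs) = 1/6 / 1/2 = 1/3

P(Z = 2 | obs) = 2/3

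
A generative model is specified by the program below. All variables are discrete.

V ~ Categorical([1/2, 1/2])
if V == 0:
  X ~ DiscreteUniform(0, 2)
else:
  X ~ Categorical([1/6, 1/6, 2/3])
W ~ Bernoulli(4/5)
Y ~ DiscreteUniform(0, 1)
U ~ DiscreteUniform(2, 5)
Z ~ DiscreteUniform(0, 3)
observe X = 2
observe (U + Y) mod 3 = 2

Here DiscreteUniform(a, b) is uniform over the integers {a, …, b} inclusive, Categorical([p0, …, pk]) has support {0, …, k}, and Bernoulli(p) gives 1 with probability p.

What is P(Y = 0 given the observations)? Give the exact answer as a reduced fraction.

P(Y = 0 | obs) = 2/3

Enumerate traces; 48 have nonzero weight after conditioning:
  (V=0, X=2, W=0, Y=0, U=2, Z=0) weight 1/960
  (V=0, X=2, W=0, Y=0, U=2, Z=1) weight 1/960
  (V=0, X=2, W=0, Y=0, U=2, Z=2) weight 1/960
  (V=0, X=2, W=0, Y=0, U=2, Z=3) weight 1/960
  (V=0, X=2, W=0, Y=0, U=5, Z=0) weight 1/960
  (V=0, X=2, W=0, Y=0, U=5, Z=1) weight 1/960
  (V=0, X=2, W=0, Y=0, U=5, Z=2) weight 1/960
  (V=0, X=2, W=0, Y=0, U=5, Z=3) weight 1/960
  (V=0, X=2, W=0, Y=1, U=4, Z=0) weight 1/960
  … 39 more
Group by Y:
  weight(Y=0) = 1/8
  weight(Y=1) = 1/16
Total weight = 1/8 + 1/16 = 3/16
P(Y=0 | obs) = 1/8 / 3/16 = 2/3
P(Y=1 | obs) = 1/16 / 3/16 = 1/3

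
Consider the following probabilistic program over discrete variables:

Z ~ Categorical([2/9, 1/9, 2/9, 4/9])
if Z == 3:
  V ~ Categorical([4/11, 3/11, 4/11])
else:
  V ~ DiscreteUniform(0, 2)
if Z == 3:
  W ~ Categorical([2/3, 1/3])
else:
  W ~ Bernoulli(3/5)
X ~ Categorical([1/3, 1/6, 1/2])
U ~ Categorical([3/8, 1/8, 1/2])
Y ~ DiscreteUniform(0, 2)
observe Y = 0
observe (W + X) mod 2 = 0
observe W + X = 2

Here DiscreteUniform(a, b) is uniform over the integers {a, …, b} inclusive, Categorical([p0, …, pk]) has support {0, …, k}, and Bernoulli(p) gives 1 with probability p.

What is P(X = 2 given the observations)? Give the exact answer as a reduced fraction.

Enumerate traces; 72 have nonzero weight after conditioning:
  (Z=0, V=0, W=0, X=2, U=0, Y=0) weight 1/540
  (Z=0, V=0, W=0, X=2, U=1, Y=0) weight 1/1620
  (Z=0, V=0, W=0, X=2, U=2, Y=0) weight 1/405
  (Z=0, V=0, W=1, X=1, U=0, Y=0) weight 1/1080
  (Z=0, V=0, W=1, X=1, U=1, Y=0) weight 1/3240
  (Z=0, V=0, W=1, X=1, U=2, Y=0) weight 1/810
  (Z=0, V=1, W=0, X=2, U=0, Y=0) weight 1/540
  (Z=0, V=1, W=0, X=2, U=1, Y=0) weight 1/1620
  … 64 more
Group by X:
  weight(X=1) = 13/486
  weight(X=2) = 7/81
Total weight = 13/486 + 7/81 = 55/486
P(X=1 | obs) = 13/486 / 55/486 = 13/55
P(X=2 | obs) = 7/81 / 55/486 = 42/55

P(X = 2 | obs) = 42/55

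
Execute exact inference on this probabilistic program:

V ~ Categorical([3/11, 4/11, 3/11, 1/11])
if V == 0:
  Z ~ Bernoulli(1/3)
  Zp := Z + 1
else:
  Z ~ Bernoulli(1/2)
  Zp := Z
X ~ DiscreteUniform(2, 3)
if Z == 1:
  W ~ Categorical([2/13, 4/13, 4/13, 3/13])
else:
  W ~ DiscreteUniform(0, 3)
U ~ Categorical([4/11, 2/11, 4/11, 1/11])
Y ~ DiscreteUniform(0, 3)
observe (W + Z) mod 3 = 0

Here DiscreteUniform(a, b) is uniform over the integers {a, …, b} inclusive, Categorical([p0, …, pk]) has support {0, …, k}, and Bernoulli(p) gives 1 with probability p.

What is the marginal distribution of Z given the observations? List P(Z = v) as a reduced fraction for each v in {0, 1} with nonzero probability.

Enumerate traces; 384 have nonzero weight after conditioning:
  (V=0, Z=0, X=2, W=0, U=0, Y=0) weight 1/484
  (V=0, Z=0, X=2, W=0, U=0, Y=1) weight 1/484
  (V=0, Z=0, X=2, W=0, U=0, Y=2) weight 1/484
  (V=0, Z=0, X=2, W=0, U=0, Y=3) weight 1/484
  (V=0, Z=0, X=2, W=0, U=1, Y=0) weight 1/968
  (V=0, Z=0, X=2, W=0, U=1, Y=1) weight 1/968
  (V=0, Z=0, X=2, W=0, U=1, Y=2) weight 1/968
  (V=0, Z=0, X=2, W=0, U=1, Y=3) weight 1/968
  (V=0, Z=1, X=2, W=2, U=0, Y=0) weight 2/1573
  … 375 more
Group by Z:
  weight(Z=0) = 3/11
  weight(Z=1) = 20/143
Total weight = 3/11 + 20/143 = 59/143
P(Z=0 | obs) = 3/11 / 59/143 = 39/59
P(Z=1 | obs) = 20/143 / 59/143 = 20/59

P(Z=0) = 39/59, P(Z=1) = 20/59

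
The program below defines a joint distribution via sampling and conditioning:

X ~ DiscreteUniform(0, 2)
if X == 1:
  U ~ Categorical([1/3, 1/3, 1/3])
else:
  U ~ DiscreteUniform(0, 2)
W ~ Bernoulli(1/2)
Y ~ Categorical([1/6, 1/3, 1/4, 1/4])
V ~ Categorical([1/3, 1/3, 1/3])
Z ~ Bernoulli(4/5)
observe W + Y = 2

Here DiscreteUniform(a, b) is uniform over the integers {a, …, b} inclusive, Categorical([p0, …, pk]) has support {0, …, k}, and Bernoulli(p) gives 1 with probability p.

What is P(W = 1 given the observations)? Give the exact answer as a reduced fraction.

Enumerate traces; 108 have nonzero weight after conditioning:
  (X=0, U=0, W=0, Y=2, V=0, Z=0) weight 1/1080
  (X=0, U=0, W=0, Y=2, V=0, Z=1) weight 1/270
  (X=0, U=0, W=0, Y=2, V=1, Z=0) weight 1/1080
  (X=0, U=0, W=0, Y=2, V=1, Z=1) weight 1/270
  (X=0, U=0, W=0, Y=2, V=2, Z=0) weight 1/1080
  (X=0, U=0, W=0, Y=2, V=2, Z=1) weight 1/270
  (X=0, U=0, W=1, Y=1, V=0, Z=0) weight 1/810
  (X=0, U=0, W=1, Y=1, V=0, Z=1) weight 2/405
  … 100 more
Group by W:
  weight(W=0) = 1/8
  weight(W=1) = 1/6
Total weight = 1/8 + 1/6 = 7/24
P(W=0 | obs) = 1/8 / 7/24 = 3/7
P(W=1 | obs) = 1/6 / 7/24 = 4/7

P(W = 1 | obs) = 4/7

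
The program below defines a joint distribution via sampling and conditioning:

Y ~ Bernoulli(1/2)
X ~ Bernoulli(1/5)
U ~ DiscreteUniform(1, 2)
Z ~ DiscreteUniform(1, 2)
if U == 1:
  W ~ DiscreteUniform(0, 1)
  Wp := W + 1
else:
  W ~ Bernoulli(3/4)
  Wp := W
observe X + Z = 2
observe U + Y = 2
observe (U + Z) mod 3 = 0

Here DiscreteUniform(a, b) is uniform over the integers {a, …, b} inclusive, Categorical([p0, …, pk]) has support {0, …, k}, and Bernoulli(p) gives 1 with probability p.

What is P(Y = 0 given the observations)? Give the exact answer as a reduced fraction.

Enumerate traces; 4 have nonzero weight after conditioning:
  (Y=0, X=1, U=2, Z=1, W=0) weight 1/160
  (Y=0, X=1, U=2, Z=1, W=1) weight 3/160
  (Y=1, X=0, U=1, Z=2, W=0) weight 1/20
  (Y=1, X=0, U=1, Z=2, W=1) weight 1/20
Group by Y:
  weight(Y=0) = 1/40
  weight(Y=1) = 1/10
Total weight = 1/40 + 1/10 = 1/8
P(Y=0 | obs) = 1/40 / 1/8 = 1/5
P(Y=1 | obs) = 1/10 / 1/8 = 4/5

P(Y = 0 | obs) = 1/5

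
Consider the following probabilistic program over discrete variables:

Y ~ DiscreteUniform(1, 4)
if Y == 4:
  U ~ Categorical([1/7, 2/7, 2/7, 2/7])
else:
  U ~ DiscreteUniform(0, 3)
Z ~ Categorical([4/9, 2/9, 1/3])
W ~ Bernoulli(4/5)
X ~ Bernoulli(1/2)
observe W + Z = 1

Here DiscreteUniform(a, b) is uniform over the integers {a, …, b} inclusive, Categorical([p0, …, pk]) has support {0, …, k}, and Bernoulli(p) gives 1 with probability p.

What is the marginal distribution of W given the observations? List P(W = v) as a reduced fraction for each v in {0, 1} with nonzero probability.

P(W=0) = 1/9, P(W=1) = 8/9

Enumerate traces; 64 have nonzero weight after conditioning:
  (Y=1, U=0, Z=0, W=1, X=0) weight 1/90
  (Y=1, U=0, Z=0, W=1, X=1) weight 1/90
  (Y=1, U=0, Z=1, W=0, X=0) weight 1/720
  (Y=1, U=0, Z=1, W=0, X=1) weight 1/720
  (Y=1, U=1, Z=0, W=1, X=0) weight 1/90
  (Y=1, U=1, Z=0, W=1, X=1) weight 1/90
  (Y=1, U=1, Z=1, W=0, X=0) weight 1/720
  (Y=1, U=1, Z=1, W=0, X=1) weight 1/720
  … 56 more
Group by W:
  weight(W=0) = 2/45
  weight(W=1) = 16/45
Total weight = 2/45 + 16/45 = 2/5
P(W=0 | obs) = 2/45 / 2/5 = 1/9
P(W=1 | obs) = 16/45 / 2/5 = 8/9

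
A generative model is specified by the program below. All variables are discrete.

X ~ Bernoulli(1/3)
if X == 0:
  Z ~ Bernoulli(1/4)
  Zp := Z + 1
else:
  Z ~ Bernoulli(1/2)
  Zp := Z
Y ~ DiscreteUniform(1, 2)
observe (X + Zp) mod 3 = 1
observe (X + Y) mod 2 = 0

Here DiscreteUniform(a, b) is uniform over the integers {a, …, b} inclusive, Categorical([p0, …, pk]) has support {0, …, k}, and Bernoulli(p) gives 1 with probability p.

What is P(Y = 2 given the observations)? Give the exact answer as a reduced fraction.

P(Y = 2 | obs) = 3/4

Enumerate traces; 2 have nonzero weight after conditioning:
  (X=0, Z=0, Y=2) weight 1/4
  (X=1, Z=0, Y=1) weight 1/12
Group by Y:
  weight(Y=1) = 1/12
  weight(Y=2) = 1/4
Total weight = 1/12 + 1/4 = 1/3
P(Y=1 | obs) = 1/12 / 1/3 = 1/4
P(Y=2 | obs) = 1/4 / 1/3 = 3/4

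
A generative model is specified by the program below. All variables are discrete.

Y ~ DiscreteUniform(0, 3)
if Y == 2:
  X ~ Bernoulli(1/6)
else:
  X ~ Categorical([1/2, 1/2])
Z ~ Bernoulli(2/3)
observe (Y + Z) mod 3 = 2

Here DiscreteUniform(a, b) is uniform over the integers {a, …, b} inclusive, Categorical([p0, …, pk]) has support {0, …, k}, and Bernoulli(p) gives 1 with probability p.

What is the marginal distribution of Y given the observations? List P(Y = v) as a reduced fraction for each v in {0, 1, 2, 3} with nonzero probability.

P(Y=1) = 2/3, P(Y=2) = 1/3

Enumerate traces; 4 have nonzero weight after conditioning:
  (Y=1, X=0, Z=1) weight 1/12
  (Y=1, X=1, Z=1) weight 1/12
  (Y=2, X=0, Z=0) weight 5/72
  (Y=2, X=1, Z=0) weight 1/72
Group by Y:
  weight(Y=1) = 1/6
  weight(Y=2) = 1/12
Total weight = 1/6 + 1/12 = 1/4
P(Y=1 | obs) = 1/6 / 1/4 = 2/3
P(Y=2 | obs) = 1/12 / 1/4 = 1/3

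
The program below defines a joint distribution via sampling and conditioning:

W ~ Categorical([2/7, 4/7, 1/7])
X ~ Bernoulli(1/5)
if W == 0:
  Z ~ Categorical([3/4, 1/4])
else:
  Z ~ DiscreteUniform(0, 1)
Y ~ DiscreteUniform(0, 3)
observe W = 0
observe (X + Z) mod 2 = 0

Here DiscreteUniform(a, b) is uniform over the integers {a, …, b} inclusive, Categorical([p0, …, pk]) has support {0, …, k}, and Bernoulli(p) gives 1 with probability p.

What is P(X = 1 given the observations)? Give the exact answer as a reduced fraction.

P(X = 1 | obs) = 1/13

Enumerate traces; 8 have nonzero weight after conditioning:
  (W=0, X=0, Z=0, Y=0) weight 3/70
  (W=0, X=0, Z=0, Y=1) weight 3/70
  (W=0, X=0, Z=0, Y=2) weight 3/70
  (W=0, X=0, Z=0, Y=3) weight 3/70
  (W=0, X=1, Z=1, Y=0) weight 1/280
  (W=0, X=1, Z=1, Y=1) weight 1/280
  (W=0, X=1, Z=1, Y=2) weight 1/280
  (W=0, X=1, Z=1, Y=3) weight 1/280
Group by X:
  weight(X=0) = 6/35
  weight(X=1) = 1/70
Total weight = 6/35 + 1/70 = 13/70
P(X=0 | obs) = 6/35 / 13/70 = 12/13
P(X=1 | obs) = 1/70 / 13/70 = 1/13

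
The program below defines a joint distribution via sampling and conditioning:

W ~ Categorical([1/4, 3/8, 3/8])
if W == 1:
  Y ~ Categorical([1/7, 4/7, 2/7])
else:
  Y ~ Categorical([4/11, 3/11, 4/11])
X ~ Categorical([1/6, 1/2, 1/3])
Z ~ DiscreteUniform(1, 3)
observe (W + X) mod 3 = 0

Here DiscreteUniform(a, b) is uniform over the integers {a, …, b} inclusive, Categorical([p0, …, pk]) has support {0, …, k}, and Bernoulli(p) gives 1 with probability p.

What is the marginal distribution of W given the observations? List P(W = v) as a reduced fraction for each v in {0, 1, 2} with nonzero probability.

P(W=0) = 2/17, P(W=1) = 6/17, P(W=2) = 9/17

Enumerate traces; 27 have nonzero weight after conditioning:
  (W=0, Y=0, X=0, Z=1) weight 1/198
  (W=0, Y=0, X=0, Z=2) weight 1/198
  (W=0, Y=0, X=0, Z=3) weight 1/198
  (W=0, Y=1, X=0, Z=1) weight 1/264
  (W=0, Y=1, X=0, Z=2) weight 1/264
  (W=0, Y=1, X=0, Z=3) weight 1/264
  (W=0, Y=2, X=0, Z=1) weight 1/198
  (W=0, Y=2, X=0, Z=2) weight 1/198
  (W=1, Y=0, X=2, Z=1) weight 1/168
  (W=2, Y=0, X=1, Z=1) weight 1/44
  … 17 more
Group by W:
  weight(W=0) = 1/24
  weight(W=1) = 1/8
  weight(W=2) = 3/16
Total weight = 1/24 + 1/8 + 3/16 = 17/48
P(W=0 | obs) = 1/24 / 17/48 = 2/17
P(W=1 | obs) = 1/8 / 17/48 = 6/17
P(W=2 | obs) = 3/16 / 17/48 = 9/17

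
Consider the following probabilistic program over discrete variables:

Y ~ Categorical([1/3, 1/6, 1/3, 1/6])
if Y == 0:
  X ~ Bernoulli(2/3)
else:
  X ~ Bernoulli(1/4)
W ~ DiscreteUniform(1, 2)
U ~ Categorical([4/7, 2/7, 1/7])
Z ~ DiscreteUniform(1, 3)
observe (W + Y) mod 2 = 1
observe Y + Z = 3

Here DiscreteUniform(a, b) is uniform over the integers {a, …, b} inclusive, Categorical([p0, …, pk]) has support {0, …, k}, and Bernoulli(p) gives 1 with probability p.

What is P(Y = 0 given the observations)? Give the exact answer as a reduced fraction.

Enumerate traces; 18 have nonzero weight after conditioning:
  (Y=0, X=0, W=1, U=0, Z=3) weight 2/189
  (Y=0, X=0, W=1, U=1, Z=3) weight 1/189
  (Y=0, X=0, W=1, U=2, Z=3) weight 1/378
  (Y=0, X=1, W=1, U=0, Z=3) weight 4/189
  (Y=0, X=1, W=1, U=1, Z=3) weight 2/189
  (Y=0, X=1, W=1, U=2, Z=3) weight 1/189
  (Y=1, X=0, W=2, U=0, Z=2) weight 1/84
  (Y=1, X=0, W=2, U=1, Z=2) weight 1/168
  (Y=2, X=0, W=1, U=0, Z=1) weight 1/42
  … 9 more
Group by Y:
  weight(Y=0) = 1/18
  weight(Y=1) = 1/36
  weight(Y=2) = 1/18
Total weight = 1/18 + 1/36 + 1/18 = 5/36
P(Y=0 | obs) = 1/18 / 5/36 = 2/5
P(Y=1 | obs) = 1/36 / 5/36 = 1/5
P(Y=2 | obs) = 1/18 / 5/36 = 2/5

P(Y = 0 | obs) = 2/5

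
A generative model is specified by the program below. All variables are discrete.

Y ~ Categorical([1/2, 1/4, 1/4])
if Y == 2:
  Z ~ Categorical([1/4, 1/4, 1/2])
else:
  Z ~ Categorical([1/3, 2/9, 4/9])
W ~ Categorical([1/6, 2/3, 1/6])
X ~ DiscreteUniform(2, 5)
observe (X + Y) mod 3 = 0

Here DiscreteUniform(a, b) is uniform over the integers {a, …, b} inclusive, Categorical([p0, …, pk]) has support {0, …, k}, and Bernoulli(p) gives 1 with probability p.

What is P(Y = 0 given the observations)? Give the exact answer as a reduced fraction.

Enumerate traces; 36 have nonzero weight after conditioning:
  (Y=0, Z=0, W=0, X=3) weight 1/144
  (Y=0, Z=0, W=1, X=3) weight 1/36
  (Y=0, Z=0, W=2, X=3) weight 1/144
  (Y=0, Z=1, W=0, X=3) weight 1/216
  (Y=0, Z=1, W=1, X=3) weight 1/54
  (Y=0, Z=1, W=2, X=3) weight 1/216
  (Y=0, Z=2, W=0, X=3) weight 1/108
  (Y=0, Z=2, W=1, X=3) weight 1/27
  (Y=1, Z=0, W=0, X=2) weight 1/288
  (Y=2, Z=0, W=0, X=4) weight 1/384
  … 26 more
Group by Y:
  weight(Y=0) = 1/8
  weight(Y=1) = 1/8
  weight(Y=2) = 1/16
Total weight = 1/8 + 1/8 + 1/16 = 5/16
P(Y=0 | obs) = 1/8 / 5/16 = 2/5
P(Y=1 | obs) = 1/8 / 5/16 = 2/5
P(Y=2 | obs) = 1/16 / 5/16 = 1/5

P(Y = 0 | obs) = 2/5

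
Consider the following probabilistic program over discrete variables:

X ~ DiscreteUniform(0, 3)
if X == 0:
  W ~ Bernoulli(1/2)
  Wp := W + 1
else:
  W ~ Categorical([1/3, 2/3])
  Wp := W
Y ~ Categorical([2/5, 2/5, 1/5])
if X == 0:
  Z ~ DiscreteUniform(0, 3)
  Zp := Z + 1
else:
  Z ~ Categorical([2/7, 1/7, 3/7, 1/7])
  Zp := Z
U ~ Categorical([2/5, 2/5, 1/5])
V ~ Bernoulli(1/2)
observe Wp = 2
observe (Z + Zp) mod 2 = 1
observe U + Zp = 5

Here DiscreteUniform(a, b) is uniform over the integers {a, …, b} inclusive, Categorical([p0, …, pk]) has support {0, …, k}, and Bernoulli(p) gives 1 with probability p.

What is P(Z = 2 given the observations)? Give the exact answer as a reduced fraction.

Enumerate traces; 12 have nonzero weight after conditioning:
  (X=0, W=1, Y=0, Z=2, U=2, V=0) weight 1/800
  (X=0, W=1, Y=0, Z=2, U=2, V=1) weight 1/800
  (X=0, W=1, Y=0, Z=3, U=1, V=0) weight 1/400
  (X=0, W=1, Y=0, Z=3, U=1, V=1) weight 1/400
  (X=0, W=1, Y=1, Z=2, U=2, V=0) weight 1/800
  (X=0, W=1, Y=1, Z=2, U=2, V=1) weight 1/800
  (X=0, W=1, Y=1, Z=3, U=1, V=0) weight 1/400
  (X=0, W=1, Y=1, Z=3, U=1, V=1) weight 1/400
  … 4 more
Group by Z:
  weight(Z=2) = 1/160
  weight(Z=3) = 1/80
Total weight = 1/160 + 1/80 = 3/160
P(Z=2 | obs) = 1/160 / 3/160 = 1/3
P(Z=3 | obs) = 1/80 / 3/160 = 2/3

P(Z = 2 | obs) = 1/3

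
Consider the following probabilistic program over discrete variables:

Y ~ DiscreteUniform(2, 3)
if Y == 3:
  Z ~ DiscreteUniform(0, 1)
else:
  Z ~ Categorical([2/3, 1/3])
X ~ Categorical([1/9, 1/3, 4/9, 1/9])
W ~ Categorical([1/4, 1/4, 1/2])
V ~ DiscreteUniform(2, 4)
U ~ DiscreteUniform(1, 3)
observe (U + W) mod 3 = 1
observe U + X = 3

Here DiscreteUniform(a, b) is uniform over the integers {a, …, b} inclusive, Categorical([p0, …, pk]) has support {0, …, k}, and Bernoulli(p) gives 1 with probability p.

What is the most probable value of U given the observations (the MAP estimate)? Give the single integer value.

argmax_v P(U = v | obs) = 2

Enumerate traces; 36 have nonzero weight after conditioning:
  (Y=2, Z=0, X=0, W=1, V=2, U=3) weight 1/972
  (Y=2, Z=0, X=0, W=1, V=3, U=3) weight 1/972
  (Y=2, Z=0, X=0, W=1, V=4, U=3) weight 1/972
  (Y=2, Z=0, X=1, W=2, V=2, U=2) weight 1/162
  (Y=2, Z=0, X=1, W=2, V=3, U=2) weight 1/162
  (Y=2, Z=0, X=1, W=2, V=4, U=2) weight 1/162
  (Y=2, Z=0, X=2, W=0, V=2, U=1) weight 1/243
  (Y=2, Z=0, X=2, W=0, V=3, U=1) weight 1/243
  … 28 more
Group by U:
  weight(U=1) = 1/27
  weight(U=2) = 1/18
  weight(U=3) = 1/108
Total weight = 1/27 + 1/18 + 1/108 = 11/108
P(U=1 | obs) = 1/27 / 11/108 = 4/11
P(U=2 | obs) = 1/18 / 11/108 = 6/11
P(U=3 | obs) = 1/108 / 11/108 = 1/11
argmax = 2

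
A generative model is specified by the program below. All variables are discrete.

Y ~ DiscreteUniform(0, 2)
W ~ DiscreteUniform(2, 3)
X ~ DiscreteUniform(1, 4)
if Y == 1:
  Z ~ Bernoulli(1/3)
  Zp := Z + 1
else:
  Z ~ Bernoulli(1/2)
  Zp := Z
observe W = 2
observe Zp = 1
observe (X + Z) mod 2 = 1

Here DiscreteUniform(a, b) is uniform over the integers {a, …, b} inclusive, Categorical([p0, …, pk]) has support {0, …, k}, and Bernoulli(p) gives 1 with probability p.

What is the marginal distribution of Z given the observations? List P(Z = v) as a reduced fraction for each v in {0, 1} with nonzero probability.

P(Z=0) = 2/5, P(Z=1) = 3/5

Enumerate traces; 6 have nonzero weight after conditioning:
  (Y=0, W=2, X=2, Z=1) weight 1/48
  (Y=0, W=2, X=4, Z=1) weight 1/48
  (Y=1, W=2, X=1, Z=0) weight 1/36
  (Y=1, W=2, X=3, Z=0) weight 1/36
  (Y=2, W=2, X=2, Z=1) weight 1/48
  (Y=2, W=2, X=4, Z=1) weight 1/48
Group by Z:
  weight(Z=0) = 1/18
  weight(Z=1) = 1/12
Total weight = 1/18 + 1/12 = 5/36
P(Z=0 | obs) = 1/18 / 5/36 = 2/5
P(Z=1 | obs) = 1/12 / 5/36 = 3/5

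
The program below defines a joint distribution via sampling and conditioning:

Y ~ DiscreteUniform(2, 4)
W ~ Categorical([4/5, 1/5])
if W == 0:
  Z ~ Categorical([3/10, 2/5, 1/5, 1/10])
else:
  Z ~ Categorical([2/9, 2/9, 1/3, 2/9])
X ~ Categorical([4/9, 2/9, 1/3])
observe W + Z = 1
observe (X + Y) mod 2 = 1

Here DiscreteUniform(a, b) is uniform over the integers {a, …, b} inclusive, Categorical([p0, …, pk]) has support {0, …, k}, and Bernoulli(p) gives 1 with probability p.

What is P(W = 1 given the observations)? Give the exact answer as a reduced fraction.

P(W = 1 | obs) = 5/41

Enumerate traces; 8 have nonzero weight after conditioning:
  (Y=2, W=0, Z=1, X=1) weight 16/675
  (Y=2, W=1, Z=0, X=1) weight 4/1215
  (Y=3, W=0, Z=1, X=0) weight 32/675
  (Y=3, W=0, Z=1, X=2) weight 8/225
  (Y=3, W=1, Z=0, X=0) weight 8/1215
  (Y=3, W=1, Z=0, X=2) weight 2/405
  (Y=4, W=0, Z=1, X=1) weight 16/675
  (Y=4, W=1, Z=0, X=1) weight 4/1215
Group by W:
  weight(W=0) = 88/675
  weight(W=1) = 22/1215
Total weight = 88/675 + 22/1215 = 902/6075
P(W=0 | obs) = 88/675 / 902/6075 = 36/41
P(W=1 | obs) = 22/1215 / 902/6075 = 5/41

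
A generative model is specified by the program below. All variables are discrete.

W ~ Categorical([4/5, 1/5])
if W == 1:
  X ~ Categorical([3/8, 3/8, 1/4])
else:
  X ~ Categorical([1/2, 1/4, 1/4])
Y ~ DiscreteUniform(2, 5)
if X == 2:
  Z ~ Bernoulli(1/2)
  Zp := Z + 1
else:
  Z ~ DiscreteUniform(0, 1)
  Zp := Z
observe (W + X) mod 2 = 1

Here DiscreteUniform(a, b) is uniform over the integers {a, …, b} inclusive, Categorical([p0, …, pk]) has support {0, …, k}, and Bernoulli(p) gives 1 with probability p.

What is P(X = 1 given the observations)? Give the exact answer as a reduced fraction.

Enumerate traces; 24 have nonzero weight after conditioning:
  (W=0, X=1, Y=2, Z=0) weight 1/40
  (W=0, X=1, Y=2, Z=1) weight 1/40
  (W=0, X=1, Y=3, Z=0) weight 1/40
  (W=0, X=1, Y=3, Z=1) weight 1/40
  (W=0, X=1, Y=4, Z=0) weight 1/40
  (W=0, X=1, Y=4, Z=1) weight 1/40
  (W=0, X=1, Y=5, Z=0) weight 1/40
  (W=0, X=1, Y=5, Z=1) weight 1/40
  (W=1, X=0, Y=2, Z=0) weight 3/320
  (W=1, X=2, Y=2, Z=0) weight 1/160
  … 14 more
Group by X:
  weight(X=0) = 3/40
  weight(X=1) = 1/5
  weight(X=2) = 1/20
Total weight = 3/40 + 1/5 + 1/20 = 13/40
P(X=0 | obs) = 3/40 / 13/40 = 3/13
P(X=1 | obs) = 1/5 / 13/40 = 8/13
P(X=2 | obs) = 1/20 / 13/40 = 2/13

P(X = 1 | obs) = 8/13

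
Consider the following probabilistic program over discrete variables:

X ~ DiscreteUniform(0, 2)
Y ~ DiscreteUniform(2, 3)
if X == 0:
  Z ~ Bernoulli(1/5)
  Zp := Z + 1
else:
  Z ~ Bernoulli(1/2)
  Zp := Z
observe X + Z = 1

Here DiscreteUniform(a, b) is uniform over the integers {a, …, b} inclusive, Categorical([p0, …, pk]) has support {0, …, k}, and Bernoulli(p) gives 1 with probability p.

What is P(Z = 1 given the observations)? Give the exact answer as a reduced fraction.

Enumerate traces; 4 have nonzero weight after conditioning:
  (X=0, Y=2, Z=1) weight 1/30
  (X=0, Y=3, Z=1) weight 1/30
  (X=1, Y=2, Z=0) weight 1/12
  (X=1, Y=3, Z=0) weight 1/12
Group by Z:
  weight(Z=0) = 1/6
  weight(Z=1) = 1/15
Total weight = 1/6 + 1/15 = 7/30
P(Z=0 | obs) = 1/6 / 7/30 = 5/7
P(Z=1 | obs) = 1/15 / 7/30 = 2/7

P(Z = 1 | obs) = 2/7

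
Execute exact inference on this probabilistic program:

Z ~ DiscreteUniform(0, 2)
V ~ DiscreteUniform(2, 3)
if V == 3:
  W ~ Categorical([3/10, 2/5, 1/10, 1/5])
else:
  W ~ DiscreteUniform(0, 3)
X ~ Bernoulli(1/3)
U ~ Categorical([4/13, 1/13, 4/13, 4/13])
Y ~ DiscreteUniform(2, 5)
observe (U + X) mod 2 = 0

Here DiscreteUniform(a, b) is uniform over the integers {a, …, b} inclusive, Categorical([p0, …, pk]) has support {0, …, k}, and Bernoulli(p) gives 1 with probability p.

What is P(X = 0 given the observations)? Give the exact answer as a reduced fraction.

P(X = 0 | obs) = 16/21

Enumerate traces; 384 have nonzero weight after conditioning:
  (Z=0, V=2, W=0, X=0, U=0, Y=2) weight 1/468
  (Z=0, V=2, W=0, X=0, U=0, Y=3) weight 1/468
  (Z=0, V=2, W=0, X=0, U=0, Y=4) weight 1/468
  (Z=0, V=2, W=0, X=0, U=0, Y=5) weight 1/468
  (Z=0, V=2, W=0, X=0, U=2, Y=2) weight 1/468
  (Z=0, V=2, W=0, X=0, U=2, Y=3) weight 1/468
  (Z=0, V=2, W=0, X=0, U=2, Y=4) weight 1/468
  (Z=0, V=2, W=0, X=0, U=2, Y=5) weight 1/468
  (Z=0, V=2, W=0, X=1, U=1, Y=2) weight 1/3744
  … 375 more
Group by X:
  weight(X=0) = 16/39
  weight(X=1) = 5/39
Total weight = 16/39 + 5/39 = 7/13
P(X=0 | obs) = 16/39 / 7/13 = 16/21
P(X=1 | obs) = 5/39 / 7/13 = 5/21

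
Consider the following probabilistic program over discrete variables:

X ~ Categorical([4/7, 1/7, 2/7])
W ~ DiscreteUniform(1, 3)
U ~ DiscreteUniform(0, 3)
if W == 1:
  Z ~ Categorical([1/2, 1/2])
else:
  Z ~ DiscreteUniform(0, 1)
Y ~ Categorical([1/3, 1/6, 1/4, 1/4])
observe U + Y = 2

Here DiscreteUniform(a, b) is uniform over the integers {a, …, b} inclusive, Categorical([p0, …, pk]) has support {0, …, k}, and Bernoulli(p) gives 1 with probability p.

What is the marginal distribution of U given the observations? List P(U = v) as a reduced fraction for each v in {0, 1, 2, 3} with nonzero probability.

P(U=0) = 1/3, P(U=1) = 2/9, P(U=2) = 4/9

Enumerate traces; 54 have nonzero weight after conditioning:
  (X=0, W=1, U=0, Z=0, Y=2) weight 1/168
  (X=0, W=1, U=0, Z=1, Y=2) weight 1/168
  (X=0, W=1, U=1, Z=0, Y=1) weight 1/252
  (X=0, W=1, U=1, Z=1, Y=1) weight 1/252
  (X=0, W=1, U=2, Z=0, Y=0) weight 1/126
  (X=0, W=1, U=2, Z=1, Y=0) weight 1/126
  (X=0, W=2, U=0, Z=0, Y=2) weight 1/168
  (X=0, W=2, U=0, Z=1, Y=2) weight 1/168
  … 46 more
Group by U:
  weight(U=0) = 1/16
  weight(U=1) = 1/24
  weight(U=2) = 1/12
Total weight = 1/16 + 1/24 + 1/12 = 3/16
P(U=0 | obs) = 1/16 / 3/16 = 1/3
P(U=1 | obs) = 1/24 / 3/16 = 2/9
P(U=2 | obs) = 1/12 / 3/16 = 4/9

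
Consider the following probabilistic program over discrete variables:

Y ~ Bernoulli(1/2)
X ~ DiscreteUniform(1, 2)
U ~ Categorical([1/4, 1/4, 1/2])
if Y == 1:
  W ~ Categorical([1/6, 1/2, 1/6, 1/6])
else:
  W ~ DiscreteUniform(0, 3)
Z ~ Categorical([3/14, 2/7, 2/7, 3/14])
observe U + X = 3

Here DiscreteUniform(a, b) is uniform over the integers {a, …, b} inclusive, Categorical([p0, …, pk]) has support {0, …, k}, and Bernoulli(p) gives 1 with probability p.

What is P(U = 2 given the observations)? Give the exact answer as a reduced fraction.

P(U = 2 | obs) = 2/3

Enumerate traces; 64 have nonzero weight after conditioning:
  (Y=0, X=1, U=2, W=0, Z=0) weight 3/448
  (Y=0, X=1, U=2, W=0, Z=1) weight 1/112
  (Y=0, X=1, U=2, W=0, Z=2) weight 1/112
  (Y=0, X=1, U=2, W=0, Z=3) weight 3/448
  (Y=0, X=1, U=2, W=1, Z=0) weight 3/448
  (Y=0, X=1, U=2, W=1, Z=1) weight 1/112
  (Y=0, X=1, U=2, W=1, Z=2) weight 1/112
  (Y=0, X=1, U=2, W=1, Z=3) weight 3/448
  (Y=0, X=2, U=1, W=0, Z=0) weight 3/896
  … 55 more
Group by U:
  weight(U=1) = 1/8
  weight(U=2) = 1/4
Total weight = 1/8 + 1/4 = 3/8
P(U=1 | obs) = 1/8 / 3/8 = 1/3
P(U=2 | obs) = 1/4 / 3/8 = 2/3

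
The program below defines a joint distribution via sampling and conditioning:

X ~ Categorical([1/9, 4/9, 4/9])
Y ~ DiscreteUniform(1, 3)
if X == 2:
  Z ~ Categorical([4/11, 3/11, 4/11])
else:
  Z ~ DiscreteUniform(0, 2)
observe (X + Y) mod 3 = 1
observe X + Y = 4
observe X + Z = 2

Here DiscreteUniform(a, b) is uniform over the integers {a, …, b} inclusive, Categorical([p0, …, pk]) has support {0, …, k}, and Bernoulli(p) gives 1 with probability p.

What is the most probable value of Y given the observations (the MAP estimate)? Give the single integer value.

argmax_v P(Y = v | obs) = 2

Enumerate traces; 2 have nonzero weight after conditioning:
  (X=1, Y=3, Z=1) weight 4/81
  (X=2, Y=2, Z=0) weight 16/297
Group by Y:
  weight(Y=2) = 16/297
  weight(Y=3) = 4/81
Total weight = 16/297 + 4/81 = 92/891
P(Y=2 | obs) = 16/297 / 92/891 = 12/23
P(Y=3 | obs) = 4/81 / 92/891 = 11/23
argmax = 2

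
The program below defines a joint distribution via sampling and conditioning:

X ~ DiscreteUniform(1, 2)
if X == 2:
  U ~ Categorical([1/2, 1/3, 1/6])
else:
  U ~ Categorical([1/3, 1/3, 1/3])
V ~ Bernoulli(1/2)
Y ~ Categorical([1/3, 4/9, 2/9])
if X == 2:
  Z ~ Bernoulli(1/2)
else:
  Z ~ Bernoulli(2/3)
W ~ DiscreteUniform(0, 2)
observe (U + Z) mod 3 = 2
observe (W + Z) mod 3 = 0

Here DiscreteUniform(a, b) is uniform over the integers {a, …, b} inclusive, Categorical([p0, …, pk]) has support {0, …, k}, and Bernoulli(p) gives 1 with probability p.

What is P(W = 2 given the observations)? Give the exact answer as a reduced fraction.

P(W = 2 | obs) = 2/3

Enumerate traces; 24 have nonzero weight after conditioning:
  (X=1, U=1, V=0, Y=0, Z=1, W=2) weight 1/162
  (X=1, U=1, V=0, Y=1, Z=1, W=2) weight 2/243
  (X=1, U=1, V=0, Y=2, Z=1, W=2) weight 1/243
  (X=1, U=1, V=1, Y=0, Z=1, W=2) weight 1/162
  (X=1, U=1, V=1, Y=1, Z=1, W=2) weight 2/243
  (X=1, U=1, V=1, Y=2, Z=1, W=2) weight 1/243
  (X=1, U=2, V=0, Y=0, Z=0, W=0) weight 1/324
  (X=1, U=2, V=0, Y=1, Z=0, W=0) weight 1/243
  … 16 more
Group by W:
  weight(W=0) = 7/216
  weight(W=2) = 7/108
Total weight = 7/216 + 7/108 = 7/72
P(W=0 | obs) = 7/216 / 7/72 = 1/3
P(W=2 | obs) = 7/108 / 7/72 = 2/3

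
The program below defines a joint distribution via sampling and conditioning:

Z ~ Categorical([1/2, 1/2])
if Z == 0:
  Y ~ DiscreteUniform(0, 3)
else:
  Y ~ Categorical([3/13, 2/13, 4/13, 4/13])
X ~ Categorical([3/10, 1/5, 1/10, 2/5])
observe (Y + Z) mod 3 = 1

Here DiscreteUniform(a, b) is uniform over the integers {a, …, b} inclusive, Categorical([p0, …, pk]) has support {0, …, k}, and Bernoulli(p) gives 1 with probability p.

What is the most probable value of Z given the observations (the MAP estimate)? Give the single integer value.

Enumerate traces; 12 have nonzero weight after conditioning:
  (Z=0, Y=1, X=0) weight 3/80
  (Z=0, Y=1, X=1) weight 1/40
  (Z=0, Y=1, X=2) weight 1/80
  (Z=0, Y=1, X=3) weight 1/20
  (Z=1, Y=0, X=0) weight 9/260
  (Z=1, Y=0, X=1) weight 3/130
  (Z=1, Y=0, X=2) weight 3/260
  (Z=1, Y=0, X=3) weight 3/65
  … 4 more
Group by Z:
  weight(Z=0) = 1/8
  weight(Z=1) = 7/26
Total weight = 1/8 + 7/26 = 41/104
P(Z=0 | obs) = 1/8 / 41/104 = 13/41
P(Z=1 | obs) = 7/26 / 41/104 = 28/41
argmax = 1

argmax_v P(Z = v | obs) = 1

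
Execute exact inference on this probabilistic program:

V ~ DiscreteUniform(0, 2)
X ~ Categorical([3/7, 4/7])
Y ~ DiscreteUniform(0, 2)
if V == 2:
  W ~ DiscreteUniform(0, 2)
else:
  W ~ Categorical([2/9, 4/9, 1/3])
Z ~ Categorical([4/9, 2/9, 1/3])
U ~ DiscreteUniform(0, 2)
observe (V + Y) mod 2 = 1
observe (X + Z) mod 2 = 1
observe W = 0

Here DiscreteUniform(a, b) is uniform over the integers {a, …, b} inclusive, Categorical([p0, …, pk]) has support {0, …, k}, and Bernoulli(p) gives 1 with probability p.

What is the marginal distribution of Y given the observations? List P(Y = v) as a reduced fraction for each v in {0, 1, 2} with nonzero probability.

Enumerate traces; 36 have nonzero weight after conditioning:
  (V=0, X=0, Y=1, W=0, Z=1, U=0) weight 4/5103
  (V=0, X=0, Y=1, W=0, Z=1, U=1) weight 4/5103
  (V=0, X=0, Y=1, W=0, Z=1, U=2) weight 4/5103
  (V=0, X=1, Y=1, W=0, Z=0, U=0) weight 32/15309
  (V=0, X=1, Y=1, W=0, Z=0, U=1) weight 32/15309
  (V=0, X=1, Y=1, W=0, Z=0, U=2) weight 32/15309
  (V=0, X=1, Y=1, W=0, Z=2, U=0) weight 8/5103
  (V=0, X=1, Y=1, W=0, Z=2, U=1) weight 8/5103
  (V=1, X=0, Y=0, W=0, Z=1, U=0) weight 4/5103
  (V=1, X=0, Y=2, W=0, Z=1, U=0) weight 4/5103
  … 26 more
Group by Y:
  weight(Y=0) = 68/5103
  weight(Y=1) = 170/5103
  weight(Y=2) = 68/5103
Total weight = 68/5103 + 170/5103 + 68/5103 = 34/567
P(Y=0 | obs) = 68/5103 / 34/567 = 2/9
P(Y=1 | obs) = 170/5103 / 34/567 = 5/9
P(Y=2 | obs) = 68/5103 / 34/567 = 2/9

P(Y=0) = 2/9, P(Y=1) = 5/9, P(Y=2) = 2/9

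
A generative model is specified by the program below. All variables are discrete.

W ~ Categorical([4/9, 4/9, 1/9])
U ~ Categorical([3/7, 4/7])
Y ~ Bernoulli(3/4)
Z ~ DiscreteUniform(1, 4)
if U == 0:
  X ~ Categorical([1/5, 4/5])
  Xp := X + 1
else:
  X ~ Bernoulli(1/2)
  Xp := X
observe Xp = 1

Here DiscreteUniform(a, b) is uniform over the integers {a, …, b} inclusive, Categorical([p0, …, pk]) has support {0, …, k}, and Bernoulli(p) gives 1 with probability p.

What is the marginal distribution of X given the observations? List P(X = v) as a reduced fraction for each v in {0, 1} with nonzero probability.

P(X=0) = 3/13, P(X=1) = 10/13

Enumerate traces; 48 have nonzero weight after conditioning:
  (W=0, U=0, Y=0, Z=1, X=0) weight 1/420
  (W=0, U=0, Y=0, Z=2, X=0) weight 1/420
  (W=0, U=0, Y=0, Z=3, X=0) weight 1/420
  (W=0, U=0, Y=0, Z=4, X=0) weight 1/420
  (W=0, U=0, Y=1, Z=1, X=0) weight 1/140
  (W=0, U=0, Y=1, Z=2, X=0) weight 1/140
  (W=0, U=0, Y=1, Z=3, X=0) weight 1/140
  (W=0, U=0, Y=1, Z=4, X=0) weight 1/140
  (W=0, U=1, Y=0, Z=1, X=1) weight 1/126
  … 39 more
Group by X:
  weight(X=0) = 3/35
  weight(X=1) = 2/7
Total weight = 3/35 + 2/7 = 13/35
P(X=0 | obs) = 3/35 / 13/35 = 3/13
P(X=1 | obs) = 2/7 / 13/35 = 10/13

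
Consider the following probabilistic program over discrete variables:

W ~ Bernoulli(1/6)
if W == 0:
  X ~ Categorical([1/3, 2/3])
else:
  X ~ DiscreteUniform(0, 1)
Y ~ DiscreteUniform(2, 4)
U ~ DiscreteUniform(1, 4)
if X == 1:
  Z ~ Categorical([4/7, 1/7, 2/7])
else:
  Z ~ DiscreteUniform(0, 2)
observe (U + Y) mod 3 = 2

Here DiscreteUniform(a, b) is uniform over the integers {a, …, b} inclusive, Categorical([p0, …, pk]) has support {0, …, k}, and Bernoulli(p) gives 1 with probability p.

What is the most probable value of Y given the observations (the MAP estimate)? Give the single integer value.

Enumerate traces; 48 have nonzero weight after conditioning:
  (W=0, X=0, Y=2, U=3, Z=0) weight 5/648
  (W=0, X=0, Y=2, U=3, Z=1) weight 5/648
  (W=0, X=0, Y=2, U=3, Z=2) weight 5/648
  (W=0, X=0, Y=3, U=2, Z=0) weight 5/648
  (W=0, X=0, Y=3, U=2, Z=1) weight 5/648
  (W=0, X=0, Y=3, U=2, Z=2) weight 5/648
  (W=0, X=0, Y=4, U=1, Z=0) weight 5/648
  (W=0, X=0, Y=4, U=1, Z=1) weight 5/648
  … 40 more
Group by Y:
  weight(Y=2) = 1/12
  weight(Y=3) = 1/12
  weight(Y=4) = 1/6
Total weight = 1/12 + 1/12 + 1/6 = 1/3
P(Y=2 | obs) = 1/12 / 1/3 = 1/4
P(Y=3 | obs) = 1/12 / 1/3 = 1/4
P(Y=4 | obs) = 1/6 / 1/3 = 1/2
argmax = 4

argmax_v P(Y = v | obs) = 4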